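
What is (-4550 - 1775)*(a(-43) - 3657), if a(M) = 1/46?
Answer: 46260775/2 ≈ 2.3130e+7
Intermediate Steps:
a(M) = 1/46
(-4550 - 1775)*(a(-43) - 3657) = (-4550 - 1775)*(1/46 - 3657) = -6325*(-168221/46) = 46260775/2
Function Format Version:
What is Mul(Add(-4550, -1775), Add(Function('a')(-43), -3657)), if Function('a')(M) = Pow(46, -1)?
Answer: Rational(46260775, 2) ≈ 2.3130e+7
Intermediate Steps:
Function('a')(M) = Rational(1, 46)
Mul(Add(-4550, -1775), Add(Function('a')(-43), -3657)) = Mul(Add(-4550, -1775), Add(Rational(1, 46), -3657)) = Mul(-6325, Rational(-168221, 46)) = Rational(46260775, 2)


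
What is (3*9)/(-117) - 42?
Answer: -549/13 ≈ -42.231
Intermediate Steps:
(3*9)/(-117) - 42 = 27*(-1/117) - 42 = -3/13 - 42 = -549/13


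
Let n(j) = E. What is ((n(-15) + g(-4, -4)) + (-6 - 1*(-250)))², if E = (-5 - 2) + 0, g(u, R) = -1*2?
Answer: 55225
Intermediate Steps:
g(u, R) = -2
E = -7 (E = -7 + 0 = -7)
n(j) = -7
((n(-15) + g(-4, -4)) + (-6 - 1*(-250)))² = ((-7 - 2) + (-6 - 1*(-250)))² = (-9 + (-6 + 250))² = (-9 + 244)² = 235² = 55225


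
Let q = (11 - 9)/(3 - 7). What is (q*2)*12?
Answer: -12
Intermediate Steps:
q = -1/2 (q = 2/(-4) = 2*(-1/4) = -1/2 ≈ -0.50000)
(q*2)*12 = -1/2*2*12 = -1*12 = -12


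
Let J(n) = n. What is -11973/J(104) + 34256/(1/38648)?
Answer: 10591406183/8 ≈ 1.3239e+9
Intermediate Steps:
-11973/J(104) + 34256/(1/38648) = -11973/104 + 34256/(1/38648) = -11973*1/104 + 34256/(1/38648) = -921/8 + 34256*38648 = -921/8 + 1323925888 = 10591406183/8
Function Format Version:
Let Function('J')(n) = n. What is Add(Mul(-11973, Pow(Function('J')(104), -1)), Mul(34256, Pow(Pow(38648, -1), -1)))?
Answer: Rational(10591406183, 8) ≈ 1.3239e+9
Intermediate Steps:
Add(Mul(-11973, Pow(Function('J')(104), -1)), Mul(34256, Pow(Pow(38648, -1), -1))) = Add(Mul(-11973, Pow(104, -1)), Mul(34256, Pow(Pow(38648, -1), -1))) = Add(Mul(-11973, Rational(1, 104)), Mul(34256, Pow(Rational(1, 38648), -1))) = Add(Rational(-921, 8), Mul(34256, 38648)) = Add(Rational(-921, 8), 1323925888) = Rational(10591406183, 8)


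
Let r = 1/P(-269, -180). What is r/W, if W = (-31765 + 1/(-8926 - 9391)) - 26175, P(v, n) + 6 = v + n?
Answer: 1409/37145044335 ≈ 3.7932e-8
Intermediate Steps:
P(v, n) = -6 + n + v (P(v, n) = -6 + (v + n) = -6 + (n + v) = -6 + n + v)
r = -1/455 (r = 1/(-6 - 180 - 269) = 1/(-455) = -1/455 ≈ -0.0021978)
W = -1061286981/18317 (W = (-31765 + 1/(-18317)) - 26175 = (-31765 - 1/18317) - 26175 = -581839506/18317 - 26175 = -1061286981/18317 ≈ -57940.)
r/W = -1/(455*(-1061286981/18317)) = -1/455*(-18317/1061286981) = 1409/37145044335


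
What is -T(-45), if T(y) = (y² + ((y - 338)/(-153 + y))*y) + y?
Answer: -41645/22 ≈ -1893.0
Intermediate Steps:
T(y) = y + y² + y*(-338 + y)/(-153 + y) (T(y) = (y² + ((-338 + y)/(-153 + y))*y) + y = (y² + y*(-338 + y)/(-153 + y)) + y = y + y² + y*(-338 + y)/(-153 + y))
-T(-45) = -(-45)*(-491 + (-45)² - 151*(-45))/(-153 - 45) = -(-45)*(-491 + 2025 + 6795)/(-198) = -(-45)*(-1)*8329/198 = -1*41645/22 = -41645/22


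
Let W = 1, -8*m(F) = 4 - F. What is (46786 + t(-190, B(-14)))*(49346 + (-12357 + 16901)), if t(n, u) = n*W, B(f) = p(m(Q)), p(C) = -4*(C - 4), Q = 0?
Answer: 2511058440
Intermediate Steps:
m(F) = -½ + F/8 (m(F) = -(4 - F)/8 = -½ + F/8)
p(C) = 16 - 4*C (p(C) = -4*(-4 + C) = 16 - 4*C)
B(f) = 18 (B(f) = 16 - 4*(-½ + (⅛)*0) = 16 - 4*(-½ + 0) = 16 - 4*(-½) = 16 + 2 = 18)
t(n, u) = n (t(n, u) = n*1 = n)
(46786 + t(-190, B(-14)))*(49346 + (-12357 + 16901)) = (46786 - 190)*(49346 + (-12357 + 16901)) = 46596*(49346 + 4544) = 46596*53890 = 2511058440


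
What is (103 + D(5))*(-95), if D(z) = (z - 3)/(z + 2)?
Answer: -68685/7 ≈ -9812.1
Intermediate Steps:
D(z) = (-3 + z)/(2 + z)
(103 + D(5))*(-95) = (103 + (-3 + 5)/(2 + 5))*(-95) = (103 + 2/7)*(-95) = (723/7)*(-95) = -68685/7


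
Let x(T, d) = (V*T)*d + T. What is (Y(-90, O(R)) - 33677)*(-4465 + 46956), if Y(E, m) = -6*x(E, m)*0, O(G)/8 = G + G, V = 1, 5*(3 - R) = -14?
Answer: -1430969407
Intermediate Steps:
R = 29/5 (R = 3 - ⅕*(-14) = 3 + 14/5 = 29/5 ≈ 5.8000)
x(T, d) = T + T*d (x(T, d) = (1*T)*d + T = T*d + T = T + T*d)
O(G) = 16*G (O(G) = 8*(G + G) = 8*(2*G) = 16*G)
Y(E, m) = 0 (Y(E, m) = -6*E*(1 + m)*0 = 0)
(Y(-90, O(R)) - 33677)*(-4465 + 46956) = (0 - 33677)*(-4465 + 46956) = -33677*42491 = -1430969407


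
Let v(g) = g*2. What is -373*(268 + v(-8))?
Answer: -93996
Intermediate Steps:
v(g) = 2*g
-373*(268 + v(-8)) = -373*(268 + 2*(-8)) = -373*(268 - 16) = -373*252 = -93996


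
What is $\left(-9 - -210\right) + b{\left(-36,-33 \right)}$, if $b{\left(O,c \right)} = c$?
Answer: $168$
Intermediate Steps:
$\left(-9 - -210\right) + b{\left(-36,-33 \right)} = \left(-9 - -210\right) - 33 = \left(-9 + 210\right) - 33 = 201 - 33 = 168$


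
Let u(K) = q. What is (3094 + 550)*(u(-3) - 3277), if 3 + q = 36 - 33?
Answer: -11941388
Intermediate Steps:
q = 0 (q = -3 + (36 - 33) = -3 + 3 = 0)
u(K) = 0
(3094 + 550)*(u(-3) - 3277) = (3094 + 550)*(0 - 3277) = 3644*(-3277) = -11941388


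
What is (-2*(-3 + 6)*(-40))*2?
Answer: 480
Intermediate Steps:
(-2*(-3 + 6)*(-40))*2 = (-2*3*(-40))*2 = -6*(-40)*2 = 240*2 = 480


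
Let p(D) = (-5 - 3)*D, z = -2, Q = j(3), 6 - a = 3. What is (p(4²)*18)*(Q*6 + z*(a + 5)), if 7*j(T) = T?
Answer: 216576/7 ≈ 30939.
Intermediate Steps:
j(T) = T/7
a = 3 (a = 6 - 1*3 = 6 - 3 = 3)
Q = 3/7 (Q = (⅐)*3 = 3/7 ≈ 0.42857)
p(D) = -8*D
(p(4²)*18)*(Q*6 + z*(a + 5)) = (-8*4²*18)*((3/7)*6 - 2*(3 + 5)) = (-8*16*18)*(18/7 - 2*8) = (-128*18)*(18/7 - 16) = -2304*(-94/7) = 216576/7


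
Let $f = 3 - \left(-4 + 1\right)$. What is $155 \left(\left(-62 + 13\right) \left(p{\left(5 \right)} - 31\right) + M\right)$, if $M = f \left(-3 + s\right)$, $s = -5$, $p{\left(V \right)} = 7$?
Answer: $174840$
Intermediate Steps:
$f = 6$ ($f = 3 - -3 = 3 + 3 = 6$)
$M = -48$ ($M = 6 \left(-3 - 5\right) = 6 \left(-8\right) = -48$)
$155 \left(\left(-62 + 13\right) \left(p{\left(5 \right)} - 31\right) + M\right) = 155 \left(\left(-62 + 13\right) \left(7 - 31\right) - 48\right) = 155 \left(\left(-49\right) \left(-24\right) - 48\right) = 155 \left(1176 - 48\right) = 155 \cdot 1128 = 174840$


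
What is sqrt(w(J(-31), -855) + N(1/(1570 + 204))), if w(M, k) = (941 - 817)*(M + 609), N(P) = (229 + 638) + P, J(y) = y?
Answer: 3*sqrt(25365083082)/1774 ≈ 269.33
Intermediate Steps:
N(P) = 867 + P
w(M, k) = 75516 + 124*M (w(M, k) = 124*(609 + M) = 75516 + 124*M)
sqrt(w(J(-31), -855) + N(1/(1570 + 204))) = sqrt((75516 + 124*(-31)) + (867 + 1/(1570 + 204))) = sqrt((75516 - 3844) + (867 + 1/1774)) = sqrt(71672 + (867 + 1/1774)) = sqrt(71672 + 1538059/1774) = sqrt(128684187/1774) = 3*sqrt(25365083082)/1774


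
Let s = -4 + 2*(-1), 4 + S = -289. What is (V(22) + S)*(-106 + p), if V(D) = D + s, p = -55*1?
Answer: 44597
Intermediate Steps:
p = -55
S = -293 (S = -4 - 289 = -293)
s = -6 (s = -4 - 2 = -6)
V(D) = -6 + D (V(D) = D - 6 = -6 + D)
(V(22) + S)*(-106 + p) = ((-6 + 22) - 293)*(-106 - 55) = (16 - 293)*(-161) = -277*(-161) = 44597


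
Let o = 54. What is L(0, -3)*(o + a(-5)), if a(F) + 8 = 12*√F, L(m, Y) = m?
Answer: 0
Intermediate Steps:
a(F) = -8 + 12*√F
L(0, -3)*(o + a(-5)) = 0*(54 + (-8 + 12*√(-5))) = 0*(54 + (-8 + 12*(I*√5))) = 0*(54 + (-8 + 12*I*√5)) = 0*(46 + 12*I*√5) = 0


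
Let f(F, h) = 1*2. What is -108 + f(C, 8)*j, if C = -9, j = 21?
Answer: -66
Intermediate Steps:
f(F, h) = 2
-108 + f(C, 8)*j = -108 + 2*21 = -108 + 42 = -66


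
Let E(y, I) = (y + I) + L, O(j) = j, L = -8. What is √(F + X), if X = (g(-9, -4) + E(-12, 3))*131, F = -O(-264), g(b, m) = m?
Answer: I*√2487 ≈ 49.87*I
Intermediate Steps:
E(y, I) = -8 + I + y (E(y, I) = (y + I) - 8 = (I + y) - 8 = -8 + I + y)
F = 264 (F = -1*(-264) = 264)
X = -2751 (X = (-4 + (-8 + 3 - 12))*131 = (-4 - 17)*131 = -21*131 = -2751)
√(F + X) = √(264 - 2751) = √(-2487) = I*√2487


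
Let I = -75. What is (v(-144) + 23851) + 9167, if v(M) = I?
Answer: 32943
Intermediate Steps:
v(M) = -75
(v(-144) + 23851) + 9167 = (-75 + 23851) + 9167 = 23776 + 9167 = 32943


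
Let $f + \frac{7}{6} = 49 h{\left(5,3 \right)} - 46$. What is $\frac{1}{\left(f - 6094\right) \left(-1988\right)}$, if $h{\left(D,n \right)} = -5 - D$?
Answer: $\frac{3}{39548278} \approx 7.5857 \cdot 10^{-8}$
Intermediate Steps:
$f = - \frac{3223}{6}$ ($f = - \frac{7}{6} + \left(49 \left(-5 - 5\right) - 46\right) = - \frac{7}{6} + \left(49 \left(-10\right) - 46\right) = - \frac{7}{6} - 536 = - \frac{3223}{6} \approx -537.17$)
$\frac{1}{\left(f - 6094\right) \left(-1988\right)} = \frac{1}{\left(- \frac{3223}{6} - 6094\right) \left(-1988\right)} = \frac{1}{- \frac{39787}{6}} \left(- \frac{1}{1988}\right) = \left(- \frac{6}{39787}\right) \left(- \frac{1}{1988}\right) = \frac{3}{39548278}$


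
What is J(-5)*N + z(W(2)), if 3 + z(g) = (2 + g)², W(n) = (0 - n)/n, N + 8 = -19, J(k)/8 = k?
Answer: 1078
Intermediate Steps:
J(k) = 8*k
N = -27 (N = -8 - 19 = -27)
W(n) = -1 (W(n) = (-n)/n = -1)
z(g) = -3 + (2 + g)²
J(-5)*N + z(W(2)) = (8*(-5))*(-27) + (-3 + (2 - 1)²) = -40*(-27) + (-3 + 1²) = 1080 + (-3 + 1) = 1080 - 2 = 1078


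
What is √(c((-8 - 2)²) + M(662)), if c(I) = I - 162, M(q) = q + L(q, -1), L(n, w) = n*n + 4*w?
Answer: 6*√12190 ≈ 662.45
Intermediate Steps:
L(n, w) = n² + 4*w
M(q) = -4 + q + q² (M(q) = q + (q² + 4*(-1)) = q + (q² - 4) = q + (-4 + q²) = -4 + q + q²)
c(I) = -162 + I
√(c((-8 - 2)²) + M(662)) = √((-162 + (-8 - 2)²) + (-4 + 662 + 662²)) = √((-162 + (-10)²) + (-4 + 662 + 438244)) = √((-162 + 100) + 438902) = √(-62 + 438902) = √438840 = 6*√12190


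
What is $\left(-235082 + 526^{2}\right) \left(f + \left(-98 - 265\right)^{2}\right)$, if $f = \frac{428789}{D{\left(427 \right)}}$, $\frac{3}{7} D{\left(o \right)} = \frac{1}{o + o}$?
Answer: $6533108977542$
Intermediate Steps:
$D{\left(o \right)} = \frac{7}{6 o}$ ($D{\left(o \right)} = \frac{7}{3 \left(o + o\right)} = \frac{7}{3 \cdot 2 o} = \frac{7 \frac{1}{2 o}}{3} = \frac{7}{6 o}$)
$f = 156936774$ ($f = \frac{428789}{\frac{7}{6} \cdot \frac{1}{427}} = 428789 \frac{1}{\frac{1}{366}} = 428789 \cdot 366 = 156936774$)
$\left(-235082 + 526^{2}\right) \left(f + \left(-98 - 265\right)^{2}\right) = \left(-235082 + 526^{2}\right) \left(156936774 + \left(-98 - 265\right)^{2}\right) = \left(-235082 + 276676\right) \left(156936774 + \left(-363\right)^{2}\right) = 41594 \left(156936774 + 131769\right) = 41594 \cdot 157068543 = 6533108977542$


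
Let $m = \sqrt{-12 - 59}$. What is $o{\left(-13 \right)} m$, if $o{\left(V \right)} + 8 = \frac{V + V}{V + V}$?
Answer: $- 7 i \sqrt{71} \approx - 58.983 i$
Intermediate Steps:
$o{\left(V \right)} = -7$ ($o{\left(V \right)} = -8 + \frac{V + V}{V + V} = -8 + \frac{2 V}{2 V} = -8 + 2 V \frac{1}{2 V} = -8 + 1 = -7$)
$m = i \sqrt{71}$ ($m = \sqrt{-71} = i \sqrt{71} \approx 8.4261 i$)
$o{\left(-13 \right)} m = - 7 i \sqrt{71}$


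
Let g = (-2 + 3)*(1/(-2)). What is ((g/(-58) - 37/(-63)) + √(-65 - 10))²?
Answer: -3986548775/53406864 + 21775*I*√3/3654 ≈ -74.645 + 10.322*I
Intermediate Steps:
g = -½ (g = 1*(1*(-½)) = 1*(-½) = -½ ≈ -0.50000)
((g/(-58) - 37/(-63)) + √(-65 - 10))² = ((-½/(-58) - 37/(-63)) + √(-65 - 10))² = ((-½*(-1/58) - 37*(-1/63)) + √(-75))² = ((1/116 + 37/63) + 5*I*√3)² = (4355/7308 + 5*I*√3)²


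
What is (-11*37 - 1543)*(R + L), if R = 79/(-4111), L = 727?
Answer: -5827805100/4111 ≈ -1.4176e+6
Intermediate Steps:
R = -79/4111 (R = 79*(-1/4111) = -79/4111 ≈ -0.019217)
(-11*37 - 1543)*(R + L) = (-11*37 - 1543)*(-79/4111 + 727) = (-407 - 1543)*(2988618/4111) = -1950*2988618/4111 = -5827805100/4111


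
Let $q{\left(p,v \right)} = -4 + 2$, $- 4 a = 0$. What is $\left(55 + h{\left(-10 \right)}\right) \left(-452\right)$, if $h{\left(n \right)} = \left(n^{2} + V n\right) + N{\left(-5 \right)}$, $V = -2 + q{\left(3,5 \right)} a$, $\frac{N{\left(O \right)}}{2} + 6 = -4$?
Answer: $-70060$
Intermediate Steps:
$a = 0$ ($a = \left(- \frac{1}{4}\right) 0 = 0$)
$q{\left(p,v \right)} = -2$
$N{\left(O \right)} = -20$ ($N{\left(O \right)} = -12 + 2 \left(-4\right) = -12 - 8 = -20$)
$V = -2$ ($V = -2 - 0 = -2 + 0 = -2$)
$h{\left(n \right)} = -20 + n^{2} - 2 n$ ($h{\left(n \right)} = \left(n^{2} - 2 n\right) - 20 = -20 + n^{2} - 2 n$)
$\left(55 + h{\left(-10 \right)}\right) \left(-452\right) = \left(55 - -100\right) \left(-452\right) = \left(55 + \left(-20 + 100 + 20\right)\right) \left(-452\right) = \left(55 + 100\right) \left(-452\right) = 155 \left(-452\right) = -70060$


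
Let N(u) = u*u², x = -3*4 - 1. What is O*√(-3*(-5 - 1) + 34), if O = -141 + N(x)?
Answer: -4676*√13 ≈ -16860.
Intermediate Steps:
x = -13 (x = -12 - 1 = -13)
N(u) = u³
O = -2338 (O = -141 + (-13)³ = -141 - 2197 = -2338)
O*√(-3*(-5 - 1) + 34) = -2338*√(-3*(-5 - 1) + 34) = -2338*√(-3*(-6) + 34) = -2338*√(18 + 34) = -4676*√13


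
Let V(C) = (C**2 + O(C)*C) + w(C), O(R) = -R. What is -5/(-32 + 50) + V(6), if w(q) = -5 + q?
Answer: 13/18 ≈ 0.72222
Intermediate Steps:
V(C) = -5 + C (V(C) = (C**2 + (-C)*C) + (-5 + C) = (C**2 - C**2) + (-5 + C) = 0 + (-5 + C) = -5 + C)
-5/(-32 + 50) + V(6) = -5/(-32 + 50) + (-5 + 6) = -5/18 + 1 = 13/18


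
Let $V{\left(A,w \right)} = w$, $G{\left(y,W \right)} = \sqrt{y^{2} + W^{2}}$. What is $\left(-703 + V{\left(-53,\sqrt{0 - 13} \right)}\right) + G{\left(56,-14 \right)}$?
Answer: $-703 + 14 \sqrt{17} + i \sqrt{13} \approx -645.28 + 3.6056 i$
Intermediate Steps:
$G{\left(y,W \right)} = \sqrt{W^{2} + y^{2}}$
$\left(-703 + V{\left(-53,\sqrt{0 - 13} \right)}\right) + G{\left(56,-14 \right)} = \left(-703 + \sqrt{0 - 13}\right) + \sqrt{\left(-14\right)^{2} + 56^{2}} = \left(-703 + \sqrt{-13}\right) + \sqrt{196 + 3136} = \left(-703 + i \sqrt{13}\right) + \sqrt{3332} = \left(-703 + i \sqrt{13}\right) + 14 \sqrt{17} = -703 + 14 \sqrt{17} + i \sqrt{13}$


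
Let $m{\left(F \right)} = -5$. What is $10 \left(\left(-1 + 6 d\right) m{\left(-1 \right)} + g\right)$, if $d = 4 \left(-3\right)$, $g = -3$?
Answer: $3620$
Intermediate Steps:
$d = -12$
$10 \left(\left(-1 + 6 d\right) m{\left(-1 \right)} + g\right) = 10 \left(\left(-1 + 6 \left(-12\right)\right) \left(-5\right) - 3\right) = 10 \left(\left(-1 - 72\right) \left(-5\right) - 3\right) = 10 \left(\left(-73\right) \left(-5\right) - 3\right) = 10 \left(365 - 3\right) = 10 \cdot 362 = 3620$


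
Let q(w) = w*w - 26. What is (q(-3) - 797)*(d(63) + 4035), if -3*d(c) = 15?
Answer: -3280420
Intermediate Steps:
d(c) = -5 (d(c) = -⅓*15 = -5)
q(w) = -26 + w² (q(w) = w² - 26 = -26 + w²)
(q(-3) - 797)*(d(63) + 4035) = ((-26 + (-3)²) - 797)*(-5 + 4035) = ((-26 + 9) - 797)*4030 = (-17 - 797)*4030 = -814*4030 = -3280420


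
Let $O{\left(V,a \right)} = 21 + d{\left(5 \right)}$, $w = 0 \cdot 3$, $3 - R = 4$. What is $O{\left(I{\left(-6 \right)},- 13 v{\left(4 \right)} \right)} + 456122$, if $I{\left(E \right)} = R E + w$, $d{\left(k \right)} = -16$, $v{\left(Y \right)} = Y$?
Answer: $456127$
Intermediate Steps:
$R = -1$ ($R = 3 - 4 = -1$)
$w = 0$
$I{\left(E \right)} = - E$ ($I{\left(E \right)} = - E + 0 = - E$)
$O{\left(V,a \right)} = 5$ ($O{\left(V,a \right)} = 21 - 16 = 5$)
$O{\left(I{\left(-6 \right)},- 13 v{\left(4 \right)} \right)} + 456122 = 5 + 456122 = 456127$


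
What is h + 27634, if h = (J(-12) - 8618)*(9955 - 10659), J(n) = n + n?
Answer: 6111602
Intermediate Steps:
J(n) = 2*n
h = 6083968 (h = (2*(-12) - 8618)*(9955 - 10659) = (-24 - 8618)*(-704) = -8642*(-704) = 6083968)
h + 27634 = 6083968 + 27634 = 6111602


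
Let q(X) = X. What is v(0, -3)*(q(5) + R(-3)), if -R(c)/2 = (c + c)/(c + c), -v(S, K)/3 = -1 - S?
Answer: 9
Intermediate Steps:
v(S, K) = 3 + 3*S (v(S, K) = -3*(-1 - S) = 3 + 3*S)
R(c) = -2 (R(c) = -2*(c + c)/(c + c) = -2*2*c/(2*c) = -2*2*c*1/(2*c) = -2*1 = -2)
v(0, -3)*(q(5) + R(-3)) = (3 + 3*0)*(5 - 2) = (3 + 0)*3 = 3*3 = 9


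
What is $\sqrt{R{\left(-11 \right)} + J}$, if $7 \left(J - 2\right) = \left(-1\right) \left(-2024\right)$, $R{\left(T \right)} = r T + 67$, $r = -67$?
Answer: $\frac{\sqrt{53662}}{7} \approx 33.093$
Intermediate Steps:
$R{\left(T \right)} = 67 - 67 T$ ($R{\left(T \right)} = - 67 T + 67 = 67 - 67 T$)
$J = \frac{2038}{7}$ ($J = 2 + \frac{\left(-1\right) \left(-2024\right)}{7} = 2 + \frac{1}{7} \cdot 2024 = 2 + \frac{2024}{7} = \frac{2038}{7} \approx 291.14$)
$\sqrt{R{\left(-11 \right)} + J} = \sqrt{\left(67 - -737\right) + \frac{2038}{7}} = \sqrt{\left(67 + 737\right) + \frac{2038}{7}} = \sqrt{804 + \frac{2038}{7}} = \sqrt{\frac{7666}{7}} = \frac{\sqrt{53662}}{7}$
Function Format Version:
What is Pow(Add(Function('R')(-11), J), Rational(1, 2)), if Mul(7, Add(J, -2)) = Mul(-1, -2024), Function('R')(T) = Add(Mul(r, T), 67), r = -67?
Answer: Mul(Rational(1, 7), Pow(53662, Rational(1, 2))) ≈ 33.093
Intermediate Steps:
Function('R')(T) = Add(67, Mul(-67, T)) (Function('R')(T) = Add(Mul(-67, T), 67) = Add(67, Mul(-67, T)))
J = Rational(2038, 7) (J = Add(2, Mul(Rational(1, 7), Mul(-1, -2024))) = Add(2, Mul(Rational(1, 7), 2024)) = Add(2, Rational(2024, 7)) = Rational(2038, 7) ≈ 291.14)
Pow(Add(Function('R')(-11), J), Rational(1, 2)) = Pow(Add(Add(67, Mul(-67, -11)), Rational(2038, 7)), Rational(1, 2)) = Pow(Add(Add(67, 737), Rational(2038, 7)), Rational(1, 2)) = Pow(Add(804, Rational(2038, 7)), Rational(1, 2)) = Pow(Rational(7666, 7), Rational(1, 2)) = Mul(Rational(1, 7), Pow(53662, Rational(1, 2)))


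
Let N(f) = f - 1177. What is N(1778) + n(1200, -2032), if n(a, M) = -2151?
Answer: -1550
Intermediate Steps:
N(f) = -1177 + f
N(1778) + n(1200, -2032) = (-1177 + 1778) - 2151 = 601 - 2151 = -1550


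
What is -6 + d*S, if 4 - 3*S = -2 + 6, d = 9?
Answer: -6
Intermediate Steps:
S = 0 (S = 4/3 - (-2 + 6)/3 = 4/3 - ⅓*4 = 4/3 - 4/3 = 0)
-6 + d*S = -6 + 9*0 = -6 + 0 = -6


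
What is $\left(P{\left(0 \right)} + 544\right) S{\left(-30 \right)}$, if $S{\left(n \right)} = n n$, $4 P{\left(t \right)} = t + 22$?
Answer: $494550$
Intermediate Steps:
$P{\left(t \right)} = \frac{11}{2} + \frac{t}{4}$ ($P{\left(t \right)} = \frac{t + 22}{4} = \frac{22 + t}{4} = \frac{11}{2} + \frac{t}{4}$)
$S{\left(n \right)} = n^{2}$
$\left(P{\left(0 \right)} + 544\right) S{\left(-30 \right)} = \left(\left(\frac{11}{2} + \frac{1}{4} \cdot 0\right) + 544\right) \left(-30\right)^{2} = \left(\left(\frac{11}{2} + 0\right) + 544\right) 900 = \left(\frac{11}{2} + 544\right) 900 = \frac{1099}{2} \cdot 900 = 494550$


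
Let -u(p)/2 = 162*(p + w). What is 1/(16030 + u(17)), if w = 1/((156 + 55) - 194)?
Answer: 17/178550 ≈ 9.5211e-5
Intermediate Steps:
w = 1/17 (w = 1/(211 - 194) = 1/17 ≈ 0.058824)
u(p) = -324/17 - 324*p (u(p) = -324*(p + 1/17) = -324*(1/17 + p) = -2*(162/17 + 162*p) = -324/17 - 324*p)
1/(16030 + u(17)) = 1/(16030 + (-324/17 - 324*17)) = 1/(16030 + (-324/17 - 5508)) = 1/(16030 - 93960/17) = 1/(178550/17) = 17/178550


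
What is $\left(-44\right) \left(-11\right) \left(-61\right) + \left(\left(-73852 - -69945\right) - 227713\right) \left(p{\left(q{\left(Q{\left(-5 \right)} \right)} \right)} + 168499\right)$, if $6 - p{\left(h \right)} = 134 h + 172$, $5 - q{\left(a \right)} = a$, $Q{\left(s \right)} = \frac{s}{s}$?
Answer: $-38865170664$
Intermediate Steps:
$Q{\left(s \right)} = 1$
$q{\left(a \right)} = 5 - a$
$p{\left(h \right)} = -166 - 134 h$ ($p{\left(h \right)} = 6 - \left(134 h + 172\right) = 6 - \left(172 + 134 h\right) = -166 - 134 h$)
$\left(-44\right) \left(-11\right) \left(-61\right) + \left(\left(-73852 - -69945\right) - 227713\right) \left(p{\left(q{\left(Q{\left(-5 \right)} \right)} \right)} + 168499\right) = \left(-44\right) \left(-11\right) \left(-61\right) + \left(\left(-73852 - -69945\right) - 227713\right) \left(\left(-166 - 134 \left(5 - 1\right)\right) + 168499\right) = 484 \left(-61\right) + \left(\left(-73852 + 69945\right) - 227713\right) \left(\left(-166 - 134 \left(5 - 1\right)\right) + 168499\right) = -29524 + \left(-3907 - 227713\right) \left(\left(-166 - 536\right) + 168499\right) = -29524 - 231620 \left(\left(-166 - 536\right) + 168499\right) = -29524 - 231620 \left(-702 + 168499\right) = -29524 - 38865141140 = -38865170664$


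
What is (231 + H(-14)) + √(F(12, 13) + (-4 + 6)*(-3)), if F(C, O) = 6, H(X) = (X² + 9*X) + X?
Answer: 287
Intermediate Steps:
H(X) = X² + 10*X
(231 + H(-14)) + √(F(12, 13) + (-4 + 6)*(-3)) = (231 - 14*(10 - 14)) + √(6 + (-4 + 6)*(-3)) = (231 - 14*(-4)) + √(6 + 2*(-3)) = (231 + 56) + √(6 - 6) = 287 + √0 = 287 + 0 = 287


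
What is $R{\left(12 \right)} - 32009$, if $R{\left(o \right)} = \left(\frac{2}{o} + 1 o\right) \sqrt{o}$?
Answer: $-32009 + \frac{73 \sqrt{3}}{3} \approx -31967.0$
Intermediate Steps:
$R{\left(o \right)} = \sqrt{o} \left(o + \frac{2}{o}\right)$ ($R{\left(o \right)} = \left(\frac{2}{o} + o\right) \sqrt{o} = \left(o + \frac{2}{o}\right) \sqrt{o} = \sqrt{o} \left(o + \frac{2}{o}\right)$)
$R{\left(12 \right)} - 32009 = \frac{2 + 12^{2}}{2 \sqrt{3}} - 32009 = \frac{\sqrt{3}}{6} \left(2 + 144\right) - 32009 = \frac{\sqrt{3}}{6} \cdot 146 - 32009 = \frac{73 \sqrt{3}}{3} - 32009 = -32009 + \frac{73 \sqrt{3}}{3}$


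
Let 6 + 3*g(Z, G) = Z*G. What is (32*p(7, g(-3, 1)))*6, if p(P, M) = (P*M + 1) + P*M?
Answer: -7872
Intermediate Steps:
g(Z, G) = -2 + G*Z/3 (g(Z, G) = -2 + (Z*G)/3 = -2 + (G*Z)/3 = -2 + G*Z/3)
p(P, M) = 1 + 2*M*P (p(P, M) = (M*P + 1) + M*P = (1 + M*P) + M*P = 1 + 2*M*P)
(32*p(7, g(-3, 1)))*6 = (32*(1 + 2*(-2 + (⅓)*1*(-3))*7))*6 = (32*(1 + 2*(-2 - 1)*7))*6 = (32*(1 + 2*(-3)*7))*6 = (32*(1 - 42))*6 = (32*(-41))*6 = -1312*6 = -7872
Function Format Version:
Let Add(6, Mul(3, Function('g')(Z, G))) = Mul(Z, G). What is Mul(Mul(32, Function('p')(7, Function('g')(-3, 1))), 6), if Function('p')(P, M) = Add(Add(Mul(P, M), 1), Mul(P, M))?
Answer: -7872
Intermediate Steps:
Function('g')(Z, G) = Add(-2, Mul(Rational(1, 3), G, Z)) (Function('g')(Z, G) = Add(-2, Mul(Rational(1, 3), Mul(Z, G))) = Add(-2, Mul(Rational(1, 3), Mul(G, Z))) = Add(-2, Mul(Rational(1, 3), G, Z)))
Function('p')(P, M) = Add(1, Mul(2, M, P)) (Function('p')(P, M) = Add(Add(Mul(M, P), 1), Mul(M, P)) = Add(Add(1, Mul(M, P)), Mul(M, P)) = Add(1, Mul(2, M, P)))
Mul(Mul(32, Function('p')(7, Function('g')(-3, 1))), 6) = Mul(Mul(32, Add(1, Mul(2, Add(-2, Mul(Rational(1, 3), 1, -3)), 7))), 6) = Mul(Mul(32, Add(1, Mul(2, Add(-2, -1), 7))), 6) = Mul(Mul(32, Add(1, Mul(2, -3, 7))), 6) = Mul(Mul(32, Add(1, -42)), 6) = Mul(Mul(32, -41), 6) = Mul(-1312, 6) = -7872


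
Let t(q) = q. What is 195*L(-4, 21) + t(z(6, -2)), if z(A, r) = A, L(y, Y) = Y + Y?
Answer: 8196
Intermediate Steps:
L(y, Y) = 2*Y
195*L(-4, 21) + t(z(6, -2)) = 195*(2*21) + 6 = 195*42 + 6 = 8190 + 6 = 8196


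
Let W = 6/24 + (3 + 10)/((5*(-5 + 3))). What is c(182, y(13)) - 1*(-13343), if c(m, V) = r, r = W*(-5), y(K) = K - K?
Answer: 53393/4 ≈ 13348.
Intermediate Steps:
W = -21/20 (W = 6*(1/24) + 13/((5*(-2))) = ¼ + 13/(-10) = ¼ + 13*(-⅒) = ¼ - 13/10 = -21/20 ≈ -1.0500)
y(K) = 0
r = 21/4 (r = -21/20*(-5) = 21/4 ≈ 5.2500)
c(m, V) = 21/4
c(182, y(13)) - 1*(-13343) = 21/4 - 1*(-13343) = 21/4 + 13343 = 53393/4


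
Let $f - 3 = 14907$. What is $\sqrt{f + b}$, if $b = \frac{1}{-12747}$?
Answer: $\frac{\sqrt{2422666381443}}{12747} \approx 122.11$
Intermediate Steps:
$f = 14910$ ($f = 3 + 14907 = 14910$)
$b = - \frac{1}{12747} \approx -7.845 \cdot 10^{-5}$
$\sqrt{f + b} = \sqrt{14910 - \frac{1}{12747}} = \sqrt{\frac{190057769}{12747}} = \frac{\sqrt{2422666381443}}{12747}$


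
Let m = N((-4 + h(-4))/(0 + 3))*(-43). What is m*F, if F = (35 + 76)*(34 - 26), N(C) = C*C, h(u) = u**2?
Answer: -610944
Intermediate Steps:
N(C) = C**2
F = 888 (F = 111*8 = 888)
m = -688 (m = ((-4 + (-4)**2)/(0 + 3))**2*(-43) = ((-4 + 16)/3)**2*(-43) = (12*(1/3))**2*(-43) = 4**2*(-43) = 16*(-43) = -688)
m*F = -688*888 = -610944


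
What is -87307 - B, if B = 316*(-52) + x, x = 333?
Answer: -71208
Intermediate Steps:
B = -16099 (B = 316*(-52) + 333 = -16432 + 333 = -16099)
-87307 - B = -87307 - 1*(-16099) = -87307 + 16099 = -71208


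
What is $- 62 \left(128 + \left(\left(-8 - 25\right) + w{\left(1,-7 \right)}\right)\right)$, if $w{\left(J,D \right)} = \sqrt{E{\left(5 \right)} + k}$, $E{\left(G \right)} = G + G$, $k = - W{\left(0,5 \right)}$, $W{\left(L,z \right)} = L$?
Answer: $-5890 - 62 \sqrt{10} \approx -6086.1$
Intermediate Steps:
$k = 0$ ($k = \left(-1\right) 0 = 0$)
$E{\left(G \right)} = 2 G$
$w{\left(J,D \right)} = \sqrt{10}$ ($w{\left(J,D \right)} = \sqrt{2 \cdot 5 + 0} = \sqrt{10 + 0} = \sqrt{10}$)
$- 62 \left(128 + \left(\left(-8 - 25\right) + w{\left(1,-7 \right)}\right)\right) = - 62 \left(128 + \left(\left(-8 - 25\right) + \sqrt{10}\right)\right) = - 62 \left(128 - \left(33 - \sqrt{10}\right)\right) = - 62 \left(95 + \sqrt{10}\right) = -5890 - 62 \sqrt{10}$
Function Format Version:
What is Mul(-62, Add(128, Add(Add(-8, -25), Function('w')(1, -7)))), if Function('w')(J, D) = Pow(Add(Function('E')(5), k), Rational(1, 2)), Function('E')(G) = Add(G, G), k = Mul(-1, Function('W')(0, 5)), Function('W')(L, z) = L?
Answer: Add(-5890, Mul(-62, Pow(10, Rational(1, 2)))) ≈ -6086.1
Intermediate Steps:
k = 0 (k = Mul(-1, 0) = 0)
Function('E')(G) = Mul(2, G)
Function('w')(J, D) = Pow(10, Rational(1, 2)) (Function('w')(J, D) = Pow(Add(Mul(2, 5), 0), Rational(1, 2)) = Pow(Add(10, 0), Rational(1, 2)) = Pow(10, Rational(1, 2)))
Mul(-62, Add(128, Add(Add(-8, -25), Function('w')(1, -7)))) = Mul(-62, Add(128, Add(Add(-8, -25), Pow(10, Rational(1, 2))))) = Mul(-62, Add(128, Add(-33, Pow(10, Rational(1, 2))))) = Mul(-62, Add(95, Pow(10, Rational(1, 2)))) = Add(-5890, Mul(-62, Pow(10, Rational(1, 2))))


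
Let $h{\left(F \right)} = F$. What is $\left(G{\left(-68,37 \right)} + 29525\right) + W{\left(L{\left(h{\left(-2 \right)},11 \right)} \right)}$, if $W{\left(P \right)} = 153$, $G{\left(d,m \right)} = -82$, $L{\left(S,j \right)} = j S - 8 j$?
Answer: $29596$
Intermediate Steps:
$L{\left(S,j \right)} = - 8 j + S j$ ($L{\left(S,j \right)} = S j - 8 j = - 8 j + S j$)
$\left(G{\left(-68,37 \right)} + 29525\right) + W{\left(L{\left(h{\left(-2 \right)},11 \right)} \right)} = \left(-82 + 29525\right) + 153 = 29443 + 153 = 29596$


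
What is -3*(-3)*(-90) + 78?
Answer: -732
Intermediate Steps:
-3*(-3)*(-90) + 78 = 9*(-90) + 78 = -810 + 78 = -732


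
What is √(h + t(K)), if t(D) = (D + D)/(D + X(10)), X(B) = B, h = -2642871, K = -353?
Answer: I*√6345528329/49 ≈ 1625.7*I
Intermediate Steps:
t(D) = 2*D/(10 + D) (t(D) = (D + D)/(D + 10) = (2*D)/(10 + D) = 2*D/(10 + D))
√(h + t(K)) = √(-2642871 + 2*(-353)/(10 - 353)) = √(-2642871 + 2*(-353)/(-343)) = √(-2642871 + 2*(-353)*(-1/343)) = √(-2642871 + 706/343) = √(-906504047/343) = I*√6345528329/49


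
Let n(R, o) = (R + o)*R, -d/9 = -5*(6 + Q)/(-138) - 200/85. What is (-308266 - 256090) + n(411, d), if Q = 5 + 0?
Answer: -303576865/782 ≈ -3.8821e+5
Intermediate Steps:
Q = 5
d = 13755/782 (d = -9*(-5*(6 + 5)/(-138) - 200/85) = -9*(-5*11*(-1/138) - 200*1/85) = -9*(-55*(-1/138) - 40/17) = -9*(55/138 - 40/17) = -9*(-4585/2346) = 13755/782 ≈ 17.590)
n(R, o) = R*(R + o)
(-308266 - 256090) + n(411, d) = (-308266 - 256090) + 411*(411 + 13755/782) = -564356 + 411*(335157/782) = -564356 + 137749527/782 = -303576865/782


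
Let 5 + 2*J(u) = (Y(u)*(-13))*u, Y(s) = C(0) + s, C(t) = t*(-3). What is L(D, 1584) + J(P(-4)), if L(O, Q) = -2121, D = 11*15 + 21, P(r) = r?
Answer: -4455/2 ≈ -2227.5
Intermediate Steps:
D = 186 (D = 165 + 21 = 186)
C(t) = -3*t
Y(s) = s (Y(s) = -3*0 + s = 0 + s = s)
J(u) = -5/2 - 13*u**2/2 (J(u) = -5/2 + ((u*(-13))*u)/2 = -5/2 + ((-13*u)*u)/2 = -5/2 + (-13*u**2)/2 = -5/2 - 13*u**2/2)
L(D, 1584) + J(P(-4)) = -2121 + (-5/2 - 13/2*(-4)**2) = -2121 + (-5/2 - 13/2*16) = -2121 + (-5/2 - 104) = -2121 - 213/2 = -4455/2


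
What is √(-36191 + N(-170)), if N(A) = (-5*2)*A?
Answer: I*√34491 ≈ 185.72*I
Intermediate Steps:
N(A) = -10*A
√(-36191 + N(-170)) = √(-36191 - 10*(-170)) = √(-36191 + 1700) = √(-34491) = I*√34491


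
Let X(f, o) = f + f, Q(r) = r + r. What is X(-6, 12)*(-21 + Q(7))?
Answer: 84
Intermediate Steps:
Q(r) = 2*r
X(f, o) = 2*f
X(-6, 12)*(-21 + Q(7)) = (2*(-6))*(-21 + 2*7) = -12*(-21 + 14) = -12*(-7) = 84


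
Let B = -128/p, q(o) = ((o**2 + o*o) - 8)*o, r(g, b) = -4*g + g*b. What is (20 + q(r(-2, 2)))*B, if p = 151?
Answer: -14848/151 ≈ -98.331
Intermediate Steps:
r(g, b) = -4*g + b*g
q(o) = o*(-8 + 2*o**2) (q(o) = ((o**2 + o**2) - 8)*o = (2*o**2 - 8)*o = (-8 + 2*o**2)*o = o*(-8 + 2*o**2))
B = -128/151 ≈ -0.84768
(20 + q(r(-2, 2)))*B = (20 + 2*(-2*(-4 + 2))*(-4 + (-2*(-4 + 2))**2))*(-128/151) = (20 + 2*(-2*(-2))*(-4 + (-2*(-2))**2))*(-128/151) = (20 + 2*4*(-4 + 4**2))*(-128/151) = (20 + 2*4*(-4 + 16))*(-128/151) = (20 + 2*4*12)*(-128/151) = (20 + 96)*(-128/151) = 116*(-128/151) = -14848/151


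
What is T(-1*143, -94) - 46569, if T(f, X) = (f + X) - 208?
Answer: -47014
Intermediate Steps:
T(f, X) = -208 + X + f (T(f, X) = (X + f) - 208 = -208 + X + f)
T(-1*143, -94) - 46569 = (-208 - 94 - 1*143) - 46569 = (-208 - 94 - 143) - 46569 = -445 - 46569 = -47014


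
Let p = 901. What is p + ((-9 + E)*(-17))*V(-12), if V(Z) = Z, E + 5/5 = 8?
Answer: 493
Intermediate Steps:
E = 7 (E = -1 + 8 = 7)
p + ((-9 + E)*(-17))*V(-12) = 901 + ((-9 + 7)*(-17))*(-12) = 901 - 2*(-17)*(-12) = 901 + 34*(-12) = 901 - 408 = 493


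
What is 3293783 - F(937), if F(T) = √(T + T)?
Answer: 3293783 - √1874 ≈ 3.2937e+6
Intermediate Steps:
F(T) = √2*√T (F(T) = √(2*T) = √2*√T)
3293783 - F(937) = 3293783 - √2*√937 = 3293783 - √1874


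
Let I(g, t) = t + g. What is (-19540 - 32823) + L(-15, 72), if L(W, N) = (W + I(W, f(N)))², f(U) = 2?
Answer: -51579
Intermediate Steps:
I(g, t) = g + t
L(W, N) = (2 + 2*W)² (L(W, N) = (W + (W + 2))² = (W + (2 + W))² = (2 + 2*W)²)
(-19540 - 32823) + L(-15, 72) = (-19540 - 32823) + 4*(1 - 15)² = -52363 + 4*(-14)² = -52363 + 4*196 = -52363 + 784 = -51579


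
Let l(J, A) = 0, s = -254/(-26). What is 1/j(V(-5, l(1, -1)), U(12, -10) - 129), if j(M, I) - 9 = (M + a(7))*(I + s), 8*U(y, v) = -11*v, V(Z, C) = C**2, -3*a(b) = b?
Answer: 156/39799 ≈ 0.0039197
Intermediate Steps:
a(b) = -b/3
s = 127/13 (s = -254*(-1/26) = 127/13 ≈ 9.7692)
U(y, v) = -11*v/8 (U(y, v) = (-11*v)/8 = -11*v/8)
j(M, I) = 9 + (-7/3 + M)*(127/13 + I) (j(M, I) = 9 + (M - 1/3*7)*(I + 127/13) = 9 + (M - 7/3)*(127/13 + I) = 9 + (-7/3 + M)*(127/13 + I))
1/j(V(-5, l(1, -1)), U(12, -10) - 129) = 1/(-538/39 - 7*(-11/8*(-10) - 129)/3 + (127/13)*0**2 + (-11/8*(-10) - 129)*0**2) = 1/(-538/39 - 7*(55/4 - 129)/3 + (127/13)*0 + (55/4 - 129)*0) = 1/(-538/39 - 7/3*(-461/4) + 0 - 461/4*0) = 1/(-538/39 + 3227/12 + 0 + 0) = 1/(39799/156) = 156/39799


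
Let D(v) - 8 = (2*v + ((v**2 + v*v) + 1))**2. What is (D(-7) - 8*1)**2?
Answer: 52200625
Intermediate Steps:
D(v) = 8 + (1 + 2*v + 2*v**2)**2 (D(v) = 8 + (2*v + ((v**2 + v*v) + 1))**2 = 8 + (2*v + ((v**2 + v**2) + 1))**2 = 8 + (2*v + (2*v**2 + 1))**2 = 8 + (2*v + (1 + 2*v**2))**2 = 8 + (1 + 2*v + 2*v**2)**2)
(D(-7) - 8*1)**2 = ((8 + (1 + 2*(-7) + 2*(-7)**2)**2) - 8*1)**2 = ((8 + (1 - 14 + 2*49)**2) - 8)**2 = ((8 + (1 - 14 + 98)**2) - 8)**2 = ((8 + 85**2) - 8)**2 = ((8 + 7225) - 8)**2 = (7233 - 8)**2 = 7225**2 = 52200625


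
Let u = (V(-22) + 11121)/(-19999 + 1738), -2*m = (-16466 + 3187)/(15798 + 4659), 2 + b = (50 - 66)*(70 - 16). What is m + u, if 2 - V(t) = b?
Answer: -9186301/27671502 ≈ -0.33198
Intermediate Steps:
b = -866 (b = -2 + (50 - 66)*(70 - 16) = -2 - 16*54 = -2 - 864 = -866)
V(t) = 868 (V(t) = 2 - 1*(-866) = 2 + 866 = 868)
m = 13279/40914 (m = -(-16466 + 3187)/(2*(15798 + 4659)) = -(-13279)/(2*20457) = -½*(-13279/20457) = 13279/40914 ≈ 0.32456)
u = -11989/18261 (u = (868 + 11121)/(-19999 + 1738) = 11989/(-18261) = 11989*(-1/18261) = -11989/18261 ≈ -0.65654)
m + u = 13279/40914 - 11989/18261 = -9186301/27671502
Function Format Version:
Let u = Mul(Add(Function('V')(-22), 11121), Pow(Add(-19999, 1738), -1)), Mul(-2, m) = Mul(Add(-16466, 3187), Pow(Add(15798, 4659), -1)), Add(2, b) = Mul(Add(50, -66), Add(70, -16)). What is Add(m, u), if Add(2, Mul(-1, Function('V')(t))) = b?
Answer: Rational(-9186301, 27671502) ≈ -0.33198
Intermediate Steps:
b = -866 (b = Add(-2, Mul(Add(50, -66), Add(70, -16))) = Add(-2, Mul(-16, 54)) = Add(-2, -864) = -866)
Function('V')(t) = 868 (Function('V')(t) = Add(2, Mul(-1, -866)) = Add(2, 866) = 868)
m = Rational(13279, 40914) (m = Mul(Rational(-1, 2), Mul(Add(-16466, 3187), Pow(Add(15798, 4659), -1))) = Mul(Rational(-1, 2), Mul(-13279, Pow(20457, -1))) = Mul(Rational(-1, 2), Mul(-13279, Rational(1, 20457))) = Mul(Rational(-1, 2), Rational(-13279, 20457)) = Rational(13279, 40914) ≈ 0.32456)
u = Rational(-11989, 18261) (u = Mul(Add(868, 11121), Pow(Add(-19999, 1738), -1)) = Mul(11989, Pow(-18261, -1)) = Mul(11989, Rational(-1, 18261)) = Rational(-11989, 18261) ≈ -0.65654)
Add(m, u) = Add(Rational(13279, 40914), Rational(-11989, 18261)) = Rational(-9186301, 27671502)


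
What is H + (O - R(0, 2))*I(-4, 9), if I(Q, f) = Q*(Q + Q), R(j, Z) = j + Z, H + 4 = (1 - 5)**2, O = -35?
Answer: -1172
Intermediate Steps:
H = 12 (H = -4 + (1 - 5)**2 = -4 + (-4)**2 = -4 + 16 = 12)
R(j, Z) = Z + j
I(Q, f) = 2*Q**2 (I(Q, f) = Q*(2*Q) = 2*Q**2)
H + (O - R(0, 2))*I(-4, 9) = 12 + (-35 - (2 + 0))*(2*(-4)**2) = 12 + (-35 - 1*2)*(2*16) = 12 + (-35 - 2)*32 = 12 - 37*32 = 12 - 1184 = -1172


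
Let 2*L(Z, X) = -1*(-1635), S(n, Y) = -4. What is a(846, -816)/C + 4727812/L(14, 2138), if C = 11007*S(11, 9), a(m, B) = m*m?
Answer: 11531722717/1999605 ≈ 5767.0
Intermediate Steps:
L(Z, X) = 1635/2 (L(Z, X) = (-1*(-1635))/2 = (½)*1635 = 1635/2)
a(m, B) = m²
C = -44028 (C = 11007*(-4) = -44028)
a(846, -816)/C + 4727812/L(14, 2138) = 846²/(-44028) + 4727812/(1635/2) = 715716*(-1/44028) + 4727812*(2/1635) = -19881/1223 + 9455624/1635 = 11531722717/1999605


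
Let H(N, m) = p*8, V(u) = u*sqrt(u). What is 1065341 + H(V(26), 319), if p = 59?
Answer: 1065813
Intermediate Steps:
V(u) = u**(3/2)
H(N, m) = 472 (H(N, m) = 59*8 = 472)
1065341 + H(V(26), 319) = 1065341 + 472 = 1065813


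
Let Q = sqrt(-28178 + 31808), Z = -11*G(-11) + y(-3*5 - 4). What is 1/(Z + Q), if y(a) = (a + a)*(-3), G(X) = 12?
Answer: 3/551 + 11*sqrt(30)/3306 ≈ 0.023669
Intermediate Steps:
y(a) = -6*a (y(a) = (2*a)*(-3) = -6*a)
Z = -18 (Z = -11*12 - 6*(-3*5 - 4) = -132 - 6*(-15 - 4) = -132 - 6*(-19) = -132 + 114 = -18)
Q = 11*sqrt(30) (Q = sqrt(3630) = 11*sqrt(30) ≈ 60.250)
1/(Z + Q) = 1/(-18 + 11*sqrt(30))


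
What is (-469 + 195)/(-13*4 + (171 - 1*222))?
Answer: 274/103 ≈ 2.6602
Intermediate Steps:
(-469 + 195)/(-13*4 + (171 - 1*222)) = -274/(-52 + (171 - 222)) = -274/(-52 - 51) = -274/(-103) = -274*(-1/103) = 274/103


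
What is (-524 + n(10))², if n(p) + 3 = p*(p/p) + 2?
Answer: 265225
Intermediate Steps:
n(p) = -1 + p (n(p) = -3 + (p*(p/p) + 2) = -3 + (p*1 + 2) = -3 + (p + 2) = -3 + (2 + p) = -1 + p)
(-524 + n(10))² = (-524 + (-1 + 10))² = (-524 + 9)² = (-515)² = 265225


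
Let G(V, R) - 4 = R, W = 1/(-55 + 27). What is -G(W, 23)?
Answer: -27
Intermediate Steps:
W = -1/28 (W = 1/(-28) = -1/28 ≈ -0.035714)
G(V, R) = 4 + R
-G(W, 23) = -(4 + 23) = -1*27 = -27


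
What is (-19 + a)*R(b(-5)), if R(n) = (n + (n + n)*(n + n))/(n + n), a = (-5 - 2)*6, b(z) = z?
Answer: 1159/2 ≈ 579.50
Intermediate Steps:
a = -42 (a = -7*6 = -42)
R(n) = (n + 4*n**2)/(2*n) (R(n) = (n + (2*n)*(2*n))/((2*n)) = (n + 4*n**2)*(1/(2*n)) = (n + 4*n**2)/(2*n))
(-19 + a)*R(b(-5)) = (-19 - 42)*(1/2 + 2*(-5)) = -61*(1/2 - 10) = -61*(-19/2) = 1159/2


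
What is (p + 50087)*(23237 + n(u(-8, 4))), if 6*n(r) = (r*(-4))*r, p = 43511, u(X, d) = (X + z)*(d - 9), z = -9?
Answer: 5172319078/3 ≈ 1.7241e+9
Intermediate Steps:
u(X, d) = (-9 + X)*(-9 + d) (u(X, d) = (X - 9)*(d - 9) = (-9 + X)*(-9 + d))
n(r) = -2*r²/3 (n(r) = ((r*(-4))*r)/6 = ((-4*r)*r)/6 = (-4*r²)/6 = -2*r²/3)
(p + 50087)*(23237 + n(u(-8, 4))) = (43511 + 50087)*(23237 - 2*(81 - 9*(-8) - 9*4 - 8*4)²/3) = 93598*(23237 - 2*(81 + 72 - 36 - 32)²/3) = 93598*(23237 - ⅔*85²) = 93598*(23237 - ⅔*7225) = 93598*(23237 - 14450/3) = 93598*(55261/3) = 5172319078/3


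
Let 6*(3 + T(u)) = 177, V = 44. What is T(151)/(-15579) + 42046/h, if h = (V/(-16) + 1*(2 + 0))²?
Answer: 2329011979/31158 ≈ 74749.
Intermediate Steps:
T(u) = 53/2 (T(u) = -3 + (⅙)*177 = -3 + 59/2 = 53/2)
h = 9/16 (h = (44/(-16) + 1*(2 + 0))² = (44*(-1/16) + 1*2)² = (-11/4 + 2)² = (-¾)² = 9/16 ≈ 0.56250)
T(151)/(-15579) + 42046/h = (53/2)/(-15579) + 42046/(9/16) = (53/2)*(-1/15579) + 42046*(16/9) = -53/31158 + 672736/9 = 2329011979/31158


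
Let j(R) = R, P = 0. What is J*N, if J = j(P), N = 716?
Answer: 0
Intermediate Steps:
J = 0
J*N = 0*716 = 0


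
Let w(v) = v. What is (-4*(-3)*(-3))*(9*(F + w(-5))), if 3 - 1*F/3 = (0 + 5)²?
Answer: 23004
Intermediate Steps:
F = -66 (F = 9 - 3*(0 + 5)² = 9 - 3*5² = 9 - 3*25 = 9 - 75 = -66)
(-4*(-3)*(-3))*(9*(F + w(-5))) = (-4*(-3)*(-3))*(9*(-66 - 5)) = (12*(-3))*(9*(-71)) = -36*(-639) = 23004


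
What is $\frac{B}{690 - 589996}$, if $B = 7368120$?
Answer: $- \frac{3684060}{294653} \approx -12.503$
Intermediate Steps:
$\frac{B}{690 - 589996} = \frac{7368120}{690 - 589996} = \frac{7368120}{-589306} = 7368120 \left(- \frac{1}{589306}\right) = - \frac{3684060}{294653}$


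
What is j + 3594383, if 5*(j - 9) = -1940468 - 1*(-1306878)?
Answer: 3467674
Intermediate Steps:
j = -126709 (j = 9 + (-1940468 - 1*(-1306878))/5 = 9 + (-1940468 + 1306878)/5 = 9 + (1/5)*(-633590) = 9 - 126718 = -126709)
j + 3594383 = -126709 + 3594383 = 3467674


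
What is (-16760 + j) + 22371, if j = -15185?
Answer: -9574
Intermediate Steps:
(-16760 + j) + 22371 = (-16760 - 15185) + 22371 = -31945 + 22371 = -9574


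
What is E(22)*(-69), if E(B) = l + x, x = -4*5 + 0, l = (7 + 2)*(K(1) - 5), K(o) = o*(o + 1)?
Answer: 3243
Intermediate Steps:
K(o) = o*(1 + o)
l = -27 (l = (7 + 2)*(1*(1 + 1) - 5) = 9*(1*2 - 5) = 9*(2 - 5) = 9*(-3) = -27)
x = -20 (x = -20 + 0 = -20)
E(B) = -47 (E(B) = -27 - 20 = -47)
E(22)*(-69) = -47*(-69) = 3243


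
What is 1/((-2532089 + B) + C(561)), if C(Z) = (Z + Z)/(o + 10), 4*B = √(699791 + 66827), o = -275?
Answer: -1422529978840/3601978507611372267 - 140450*√766618/3601978507611372267 ≈ -3.9496e-7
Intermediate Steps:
B = √766618/4 (B = √(699791 + 66827)/4 = √766618/4 ≈ 218.89)
C(Z) = -2*Z/265 (C(Z) = (Z + Z)/(-275 + 10) = (2*Z)/(-265) = (2*Z)*(-1/265) = -2*Z/265)
1/((-2532089 + B) + C(561)) = 1/((-2532089 + √766618/4) - 2/265*561) = 1/((-2532089 + √766618/4) - 1122/265) = 1/(-671004707/265 + √766618/4)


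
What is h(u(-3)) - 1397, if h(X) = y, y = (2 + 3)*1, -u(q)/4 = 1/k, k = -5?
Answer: -1392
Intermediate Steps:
u(q) = ⅘ (u(q) = -4/(-5) = -4*(-⅕) = ⅘)
y = 5 (y = 5*1 = 5)
h(X) = 5
h(u(-3)) - 1397 = 5 - 1397 = -1392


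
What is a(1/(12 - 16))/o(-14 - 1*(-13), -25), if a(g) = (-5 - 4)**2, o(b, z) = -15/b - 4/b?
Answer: 81/19 ≈ 4.2632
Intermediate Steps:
o(b, z) = -19/b
a(g) = 81 (a(g) = (-9)**2 = 81)
a(1/(12 - 16))/o(-14 - 1*(-13), -25) = 81/((-19/(-14 - 1*(-13)))) = 81/((-19/(-14 + 13))) = 81/((-19/(-1))) = 81/((-19*(-1))) = 81/19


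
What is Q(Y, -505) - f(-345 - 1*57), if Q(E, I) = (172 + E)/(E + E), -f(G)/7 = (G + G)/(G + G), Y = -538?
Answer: 3949/538 ≈ 7.3401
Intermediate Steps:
f(G) = -7 (f(G) = -7*(G + G)/(G + G) = -7*2*G/(2*G) = -7*2*G*1/(2*G) = -7*1 = -7)
Q(E, I) = (172 + E)/(2*E) (Q(E, I) = (172 + E)/((2*E)) = (172 + E)*(1/(2*E)) = (172 + E)/(2*E))
Q(Y, -505) - f(-345 - 1*57) = (½)*(172 - 538)/(-538) - 1*(-7) = (½)*(-1/538)*(-366) + 7 = 183/538 + 7 = 3949/538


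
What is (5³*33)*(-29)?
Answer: -119625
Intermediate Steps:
(5³*33)*(-29) = (125*33)*(-29) = 4125*(-29) = -119625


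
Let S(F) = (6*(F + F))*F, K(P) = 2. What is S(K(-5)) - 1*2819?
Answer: -2771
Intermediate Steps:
S(F) = 12*F² (S(F) = (6*(2*F))*F = (12*F)*F = 12*F²)
S(K(-5)) - 1*2819 = 12*2² - 1*2819 = 12*4 - 2819 = 48 - 2819 = -2771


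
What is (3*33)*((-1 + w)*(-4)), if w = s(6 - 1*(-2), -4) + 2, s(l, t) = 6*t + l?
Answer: 5940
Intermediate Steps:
s(l, t) = l + 6*t
w = -14 (w = ((6 - 1*(-2)) + 6*(-4)) + 2 = ((6 + 2) - 24) + 2 = (8 - 24) + 2 = -16 + 2 = -14)
(3*33)*((-1 + w)*(-4)) = (3*33)*((-1 - 14)*(-4)) = 99*(-15*(-4)) = 99*60 = 5940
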